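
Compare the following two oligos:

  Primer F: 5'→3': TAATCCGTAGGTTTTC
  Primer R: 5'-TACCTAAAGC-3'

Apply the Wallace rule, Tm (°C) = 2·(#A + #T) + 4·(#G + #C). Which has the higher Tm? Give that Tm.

Primer F: A+T=10, G+C=6 → Tm = 2(10)+4(6) = 44°C
Primer R: A+T=6, G+C=4 → Tm = 2(6)+4(4) = 28°C
44°C vs 28°C → primer F is higher.

Primer F, 44°C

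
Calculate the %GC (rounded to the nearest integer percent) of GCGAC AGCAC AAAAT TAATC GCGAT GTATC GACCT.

A=12, C=9, T=7, G=7
G+C = 7 + 9 = 16 out of 35 bases
%GC = 16/35 × 100 = 45.71% ≈ 46%

46%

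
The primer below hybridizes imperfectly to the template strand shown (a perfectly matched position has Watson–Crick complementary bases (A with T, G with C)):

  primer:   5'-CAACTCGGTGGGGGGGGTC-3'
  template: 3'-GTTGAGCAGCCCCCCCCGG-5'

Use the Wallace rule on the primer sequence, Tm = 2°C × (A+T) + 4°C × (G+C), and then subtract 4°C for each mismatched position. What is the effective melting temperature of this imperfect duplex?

54°C

Primer base counts: A=2, T=3, G=10, C=4 → A+T=5, G+C=14
Perfect-match Tm = 2(5) + 4(14) = 10 + 56 = 66°C
Mismatches (positions where the bases are not complementary): 3 (at positions 8, 9, 18)
Effective Tm = 66 − 3×4 = 66 − 12 = 54°C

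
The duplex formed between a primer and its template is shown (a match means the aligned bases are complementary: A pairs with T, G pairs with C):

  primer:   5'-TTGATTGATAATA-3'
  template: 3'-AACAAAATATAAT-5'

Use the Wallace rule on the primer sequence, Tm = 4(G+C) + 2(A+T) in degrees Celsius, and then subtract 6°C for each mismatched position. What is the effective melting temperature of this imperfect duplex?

12°C

Primer base counts: A=5, T=6, G=2, C=0 → A+T=11, G+C=2
Perfect-match Tm = 2(11) + 4(2) = 22 + 8 = 30°C
Mismatches (positions where the bases are not complementary): 3 (at positions 4, 7, 11)
Effective Tm = 30 − 3×6 = 30 − 18 = 12°C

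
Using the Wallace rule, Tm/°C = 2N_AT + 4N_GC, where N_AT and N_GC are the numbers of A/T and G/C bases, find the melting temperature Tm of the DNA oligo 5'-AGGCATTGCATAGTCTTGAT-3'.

56°C

Scanning the sequence gives G=5, T=7, A=5, C=3.
A+T = 12, G+C = 8
Tm = 4·8 + 2·12 = 32 + 24 = 56°C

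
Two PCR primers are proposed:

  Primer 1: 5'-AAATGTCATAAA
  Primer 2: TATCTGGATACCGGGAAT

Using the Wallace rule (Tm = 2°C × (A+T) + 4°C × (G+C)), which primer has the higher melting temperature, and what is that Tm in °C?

Primer 2, 52°C

Primer 1: A+T=10, G+C=2 → Tm = 2(10)+4(2) = 28°C
Primer 2: A+T=10, G+C=8 → Tm = 2(10)+4(8) = 52°C
28°C vs 52°C → primer 2 is higher.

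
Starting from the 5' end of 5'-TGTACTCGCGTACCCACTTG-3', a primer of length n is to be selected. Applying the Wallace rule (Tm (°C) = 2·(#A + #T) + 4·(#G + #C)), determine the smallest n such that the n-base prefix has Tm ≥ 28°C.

n = 9

First 8 bases: TGTACTCG → Tm = 24°C (< 28°C)
First 9 bases: TGTACTCGC → Tm = 28°C (≥ 28°C)
Since every base adds ≥2°C, Tm only increases with n, so the threshold is first crossed at n = 9.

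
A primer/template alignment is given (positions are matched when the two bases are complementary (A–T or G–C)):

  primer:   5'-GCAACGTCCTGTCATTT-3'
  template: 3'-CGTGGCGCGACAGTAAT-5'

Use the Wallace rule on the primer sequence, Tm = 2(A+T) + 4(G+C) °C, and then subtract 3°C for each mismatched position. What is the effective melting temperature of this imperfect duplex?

38°C

Primer base counts: A=3, T=6, G=3, C=5 → A+T=9, G+C=8
Perfect-match Tm = 2(9) + 4(8) = 18 + 32 = 50°C
Mismatches (positions where the bases are not complementary): 4 (at positions 4, 7, 8, 17)
Effective Tm = 50 − 4×3 = 50 − 12 = 38°C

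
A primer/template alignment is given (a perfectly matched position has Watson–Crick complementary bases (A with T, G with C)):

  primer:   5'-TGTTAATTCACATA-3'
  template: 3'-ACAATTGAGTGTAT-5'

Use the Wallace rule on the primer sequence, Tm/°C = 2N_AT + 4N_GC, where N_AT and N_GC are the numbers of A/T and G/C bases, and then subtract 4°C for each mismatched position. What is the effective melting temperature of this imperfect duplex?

30°C

Primer base counts: A=5, T=6, G=1, C=2 → A+T=11, G+C=3
Perfect-match Tm = 2(11) + 4(3) = 22 + 12 = 34°C
Mismatches (positions where the bases are not complementary): 1 (at position 7)
Effective Tm = 34 − 1×4 = 34 − 4 = 30°C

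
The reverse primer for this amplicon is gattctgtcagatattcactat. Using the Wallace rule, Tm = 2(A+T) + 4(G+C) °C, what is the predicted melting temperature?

Scanning the sequence gives C=4, G=3, A=6, T=9.
AT pairs contribute 15, GC pairs contribute 7.
Tm = 2×15 + 4×7 = 58°C

58°C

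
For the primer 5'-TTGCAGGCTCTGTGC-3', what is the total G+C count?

9

C=4, G=5, T=5, A=1
Total G or C: 5 + 4 = 9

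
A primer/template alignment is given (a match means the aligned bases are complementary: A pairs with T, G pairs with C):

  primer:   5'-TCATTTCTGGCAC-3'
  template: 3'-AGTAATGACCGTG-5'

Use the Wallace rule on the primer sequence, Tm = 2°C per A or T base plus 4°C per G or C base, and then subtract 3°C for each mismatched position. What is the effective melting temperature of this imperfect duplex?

Primer base counts: A=2, T=5, G=2, C=4 → A+T=7, G+C=6
Perfect-match Tm = 2(7) + 4(6) = 14 + 24 = 38°C
Mismatches (positions where the bases are not complementary): 1 (at position 6)
Effective Tm = 38 − 1×3 = 38 − 3 = 35°C

35°C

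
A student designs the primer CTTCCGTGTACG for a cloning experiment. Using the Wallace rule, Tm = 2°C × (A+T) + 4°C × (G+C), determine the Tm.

Base counts: C=4, G=3, A=1, T=4
AT pairs contribute 5, GC pairs contribute 7.
Tm = 4·7 + 2·5 = 28 + 10 = 38°C

38°C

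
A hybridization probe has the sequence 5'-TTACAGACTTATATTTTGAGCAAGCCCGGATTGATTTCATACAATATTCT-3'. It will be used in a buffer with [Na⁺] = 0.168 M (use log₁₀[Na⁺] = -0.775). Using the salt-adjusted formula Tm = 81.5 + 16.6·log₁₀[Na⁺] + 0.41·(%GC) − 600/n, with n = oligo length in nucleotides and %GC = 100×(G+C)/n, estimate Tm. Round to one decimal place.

69.8°C

Length n = 50. Counting bases: G=7, T=19, A=15, C=9
G+C = 16, so %GC = 16/50 × 100 = 32%
Salt term: 16.6 × (-0.775) = -12.865
GC term: 0.41 × 32 = 13.12; length term: −600/50 = −12
Tm = 81.5 + (-12.865) + 13.12 − 12 = 69.755 → 69.8°C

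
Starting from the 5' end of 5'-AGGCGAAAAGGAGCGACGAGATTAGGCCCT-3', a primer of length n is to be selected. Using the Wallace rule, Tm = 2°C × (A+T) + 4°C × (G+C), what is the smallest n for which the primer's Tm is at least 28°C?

First 9 bases: AGGCGAAAA → Tm = 26°C (< 28°C)
First 10 bases: AGGCGAAAAG → Tm = 30°C (≥ 28°C)
Each additional base adds 2°C (A/T) or 4°C (G/C), so Tm is non-decreasing in n; n = 10 is the first length to reach 28°C.

n = 10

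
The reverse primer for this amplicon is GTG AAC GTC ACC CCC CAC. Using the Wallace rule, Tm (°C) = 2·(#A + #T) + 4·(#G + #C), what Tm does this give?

60°C

A=4, C=9, T=2, G=3
AT pairs contribute 6, GC pairs contribute 12.
Tm = 2(6) + 4(12) = 12 + 48 = 60°C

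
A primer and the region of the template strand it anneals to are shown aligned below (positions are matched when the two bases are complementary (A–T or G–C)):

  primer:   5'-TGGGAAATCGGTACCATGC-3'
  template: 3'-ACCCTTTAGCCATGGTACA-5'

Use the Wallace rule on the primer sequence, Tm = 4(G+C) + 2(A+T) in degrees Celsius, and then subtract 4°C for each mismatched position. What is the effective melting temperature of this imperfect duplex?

54°C

Primer base counts: A=5, T=4, G=6, C=4 → A+T=9, G+C=10
Perfect-match Tm = 2(9) + 4(10) = 18 + 40 = 58°C
Mismatches (positions where the bases are not complementary): 1 (at position 19)
Effective Tm = 58 − 1×4 = 58 − 4 = 54°C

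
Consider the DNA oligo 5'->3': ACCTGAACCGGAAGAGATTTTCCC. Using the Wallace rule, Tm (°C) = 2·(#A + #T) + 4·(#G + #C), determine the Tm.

72°C

Counting bases: G=5, C=7, A=7, T=5
So N_AT = 12 and N_GC = 12.
Tm = 4·12 + 2·12 = 48 + 24 = 72°C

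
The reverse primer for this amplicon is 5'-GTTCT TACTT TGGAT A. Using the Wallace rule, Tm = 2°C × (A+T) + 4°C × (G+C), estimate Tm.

42°C

Scanning the sequence gives T=8, C=2, A=3, G=3.
So N_AT = 11 and N_GC = 5.
Tm = 2(11) + 4(5) = 22 + 20 = 42°C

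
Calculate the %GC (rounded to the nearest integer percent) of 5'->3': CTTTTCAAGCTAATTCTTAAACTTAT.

23%

Counting bases: A=8, C=5, G=1, T=12
G+C = 1 + 5 = 6 out of 26 bases
%GC = 6/26 × 100 = 23.08% ≈ 23%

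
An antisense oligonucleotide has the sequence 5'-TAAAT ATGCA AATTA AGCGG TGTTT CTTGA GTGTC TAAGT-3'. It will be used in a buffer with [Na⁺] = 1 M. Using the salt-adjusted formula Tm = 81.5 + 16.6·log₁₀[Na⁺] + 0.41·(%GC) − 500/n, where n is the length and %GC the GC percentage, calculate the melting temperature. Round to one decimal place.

82.3°C

Length n = 40. Scanning the sequence gives T=15, A=12, G=9, C=4.
G+C = 13, so %GC = 13/40 × 100 = 32.5%
Salt term: 16.6 × (0) = 0
GC term: 0.41 × 32.5 = 13.325; length term: −500/40 = −12.5
Tm = 81.5 + (0) + 13.325 − 12.5 = 82.325 → 82.3°C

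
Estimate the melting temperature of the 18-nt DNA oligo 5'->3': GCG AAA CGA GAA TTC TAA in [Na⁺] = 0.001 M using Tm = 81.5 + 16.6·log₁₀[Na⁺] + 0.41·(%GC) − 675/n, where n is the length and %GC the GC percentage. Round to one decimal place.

Length n = 18. Base counts: T=3, C=3, A=8, G=4
G+C = 7, so %GC = 7/18 × 100 = 38.889%
Salt term: 16.6 × (-3) = -49.8
GC term: 0.41 × 38.889 = 15.944; length term: −675/18 = −37.5
Tm = 81.5 + (-49.8) + 15.944 − 37.5 = 10.144 → 10.1°C

10.1°C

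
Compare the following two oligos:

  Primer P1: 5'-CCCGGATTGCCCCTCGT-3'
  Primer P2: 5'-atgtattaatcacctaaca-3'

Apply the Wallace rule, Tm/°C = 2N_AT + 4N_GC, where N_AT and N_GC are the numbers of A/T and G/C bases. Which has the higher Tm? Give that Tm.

Primer P1, 58°C

Primer P1: A+T=5, G+C=12 → Tm = 2(5)+4(12) = 58°C
Primer P2: A+T=14, G+C=5 → Tm = 2(14)+4(5) = 48°C
58°C vs 48°C → primer P1 is higher.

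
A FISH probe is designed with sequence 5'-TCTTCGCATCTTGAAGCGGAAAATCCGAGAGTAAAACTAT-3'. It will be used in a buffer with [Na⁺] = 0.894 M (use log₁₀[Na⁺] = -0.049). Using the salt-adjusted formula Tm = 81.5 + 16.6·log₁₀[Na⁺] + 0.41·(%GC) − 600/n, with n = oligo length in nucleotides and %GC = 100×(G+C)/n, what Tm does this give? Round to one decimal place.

Length n = 40. Scanning the sequence gives G=8, A=14, T=10, C=8.
G+C = 16, so %GC = 16/40 × 100 = 40%
Salt term: 16.6 × (-0.049) = -0.813
GC term: 0.41 × 40 = 16.4; length term: −600/40 = −15
Tm = 81.5 + (-0.813) + 16.4 − 15 = 82.087 → 82.1°C

82.1°C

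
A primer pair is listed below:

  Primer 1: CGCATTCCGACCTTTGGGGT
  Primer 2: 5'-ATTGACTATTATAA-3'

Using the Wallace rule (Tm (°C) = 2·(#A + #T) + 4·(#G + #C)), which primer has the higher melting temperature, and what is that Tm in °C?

Primer 1, 64°C

Primer 1: A+T=8, G+C=12 → Tm = 2(8)+4(12) = 64°C
Primer 2: A+T=12, G+C=2 → Tm = 2(12)+4(2) = 32°C
64°C vs 32°C → primer 1 is higher.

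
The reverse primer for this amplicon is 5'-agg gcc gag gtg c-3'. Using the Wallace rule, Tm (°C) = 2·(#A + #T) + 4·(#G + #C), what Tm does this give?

C=3, A=2, T=1, G=7
AT pairs contribute 3, GC pairs contribute 10.
Tm = 2×3 + 4×10 = 46°C

46°C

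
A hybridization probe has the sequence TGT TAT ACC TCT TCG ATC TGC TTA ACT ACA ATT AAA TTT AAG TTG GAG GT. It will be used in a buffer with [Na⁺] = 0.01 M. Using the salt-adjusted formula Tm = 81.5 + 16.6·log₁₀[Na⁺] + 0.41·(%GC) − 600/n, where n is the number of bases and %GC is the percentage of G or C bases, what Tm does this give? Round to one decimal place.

Length n = 50. T=20, G=8, C=8, A=14
G+C = 16, so %GC = 16/50 × 100 = 32%
Salt term: 16.6 × (-2) = -33.2
GC term: 0.41 × 32 = 13.12; length term: −600/50 = −12
Tm = 81.5 + (-33.2) + 13.12 − 12 = 49.42 → 49.4°C

49.4°C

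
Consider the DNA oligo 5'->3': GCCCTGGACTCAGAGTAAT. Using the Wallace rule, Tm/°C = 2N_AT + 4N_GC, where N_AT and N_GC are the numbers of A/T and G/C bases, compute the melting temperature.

Base counts: C=5, A=5, G=5, T=4
AT pairs contribute 9, GC pairs contribute 10.
Tm = 2×9 + 4×10 = 58°C

58°C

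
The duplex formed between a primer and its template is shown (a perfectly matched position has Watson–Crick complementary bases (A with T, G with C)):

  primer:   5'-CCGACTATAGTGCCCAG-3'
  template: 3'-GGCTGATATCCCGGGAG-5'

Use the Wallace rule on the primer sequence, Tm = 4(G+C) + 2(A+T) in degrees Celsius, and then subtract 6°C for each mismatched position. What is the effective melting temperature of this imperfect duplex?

36°C

Primer base counts: A=4, T=3, G=4, C=6 → A+T=7, G+C=10
Perfect-match Tm = 2(7) + 4(10) = 14 + 40 = 54°C
Mismatches (positions where the bases are not complementary): 3 (at positions 11, 16, 17)
Effective Tm = 54 − 3×6 = 54 − 18 = 36°C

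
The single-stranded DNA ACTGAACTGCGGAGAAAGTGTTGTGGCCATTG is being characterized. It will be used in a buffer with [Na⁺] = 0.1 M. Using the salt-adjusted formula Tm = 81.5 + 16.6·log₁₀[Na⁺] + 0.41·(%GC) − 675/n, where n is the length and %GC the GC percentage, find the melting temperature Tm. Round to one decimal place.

Length n = 32. Counting bases: C=5, T=8, A=8, G=11
G+C = 16, so %GC = 16/32 × 100 = 50%
Salt term: 16.6 × (-1) = -16.6
GC term: 0.41 × 50 = 20.5; length term: −675/32 = −21.094
Tm = 81.5 + (-16.6) + 20.5 − 21.094 = 64.306 → 64.3°C

64.3°C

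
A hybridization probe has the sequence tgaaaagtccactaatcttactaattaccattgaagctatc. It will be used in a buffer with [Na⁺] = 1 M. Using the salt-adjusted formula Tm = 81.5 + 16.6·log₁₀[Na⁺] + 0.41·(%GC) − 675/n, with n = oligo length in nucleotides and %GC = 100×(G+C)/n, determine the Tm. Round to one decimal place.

78.0°C

Length n = 41. C=9, G=4, A=15, T=13
G+C = 13, so %GC = 13/41 × 100 = 31.707%
Salt term: 16.6 × (0) = 0
GC term: 0.41 × 31.707 = 13; length term: −675/41 = −16.463
Tm = 81.5 + (0) + 13 − 16.463 = 78.037 → 78.0°C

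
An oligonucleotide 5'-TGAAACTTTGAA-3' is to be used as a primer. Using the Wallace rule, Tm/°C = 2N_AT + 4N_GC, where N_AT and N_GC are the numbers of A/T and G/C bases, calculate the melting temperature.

30°C

Base counts: G=2, C=1, A=5, T=4
A+T = 9, G+C = 3
Tm = 2(9) + 4(3) = 18 + 12 = 30°C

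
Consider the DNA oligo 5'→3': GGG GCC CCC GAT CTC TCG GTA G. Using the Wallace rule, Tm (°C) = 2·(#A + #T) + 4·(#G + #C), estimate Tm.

76°C

T=4, C=8, A=2, G=8
So N_AT = 6 and N_GC = 16.
Tm = 2(6) + 4(16) = 12 + 64 = 76°C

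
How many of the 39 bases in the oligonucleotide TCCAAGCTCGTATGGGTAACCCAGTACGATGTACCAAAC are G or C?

19

G=8, T=8, C=11, A=12
Total G or C: 8 + 11 = 19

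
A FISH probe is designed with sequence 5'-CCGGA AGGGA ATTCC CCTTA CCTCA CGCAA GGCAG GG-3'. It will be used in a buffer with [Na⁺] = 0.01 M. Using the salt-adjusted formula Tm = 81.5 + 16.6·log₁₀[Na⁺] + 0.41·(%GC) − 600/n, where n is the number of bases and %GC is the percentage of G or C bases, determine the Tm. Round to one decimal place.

57.6°C

Length n = 37. Base counts: A=9, G=11, T=5, C=12
G+C = 23, so %GC = 23/37 × 100 = 62.162%
Salt term: 16.6 × (-2) = -33.2
GC term: 0.41 × 62.162 = 25.486; length term: −600/37 = −16.216
Tm = 81.5 + (-33.2) + 25.486 − 16.216 = 57.57 → 57.6°C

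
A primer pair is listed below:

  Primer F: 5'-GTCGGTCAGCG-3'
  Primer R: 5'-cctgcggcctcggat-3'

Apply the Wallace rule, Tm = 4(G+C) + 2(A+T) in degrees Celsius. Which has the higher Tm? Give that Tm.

Primer R, 52°C

Primer F: A+T=3, G+C=8 → Tm = 2(3)+4(8) = 38°C
Primer R: A+T=4, G+C=11 → Tm = 2(4)+4(11) = 52°C
38°C vs 52°C → primer R is higher.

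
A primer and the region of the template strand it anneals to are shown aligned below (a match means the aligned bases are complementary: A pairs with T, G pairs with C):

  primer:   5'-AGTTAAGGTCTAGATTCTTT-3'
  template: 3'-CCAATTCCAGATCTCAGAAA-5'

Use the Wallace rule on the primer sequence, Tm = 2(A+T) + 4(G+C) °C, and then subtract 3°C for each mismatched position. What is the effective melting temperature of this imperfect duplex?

Primer base counts: A=5, T=9, G=4, C=2 → A+T=14, G+C=6
Perfect-match Tm = 2(14) + 4(6) = 28 + 24 = 52°C
Mismatches (positions where the bases are not complementary): 2 (at positions 1, 15)
Effective Tm = 52 − 2×3 = 52 − 6 = 46°C

46°C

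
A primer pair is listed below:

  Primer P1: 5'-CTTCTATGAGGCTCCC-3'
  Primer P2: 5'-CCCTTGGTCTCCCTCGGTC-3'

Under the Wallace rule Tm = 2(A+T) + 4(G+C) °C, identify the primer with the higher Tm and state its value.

Primer P2, 64°C

Primer P1: A+T=7, G+C=9 → Tm = 2(7)+4(9) = 50°C
Primer P2: A+T=6, G+C=13 → Tm = 2(6)+4(13) = 64°C
50°C vs 64°C → primer P2 is higher.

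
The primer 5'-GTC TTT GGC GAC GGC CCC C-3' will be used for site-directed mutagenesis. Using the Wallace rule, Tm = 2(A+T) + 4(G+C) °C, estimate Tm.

Scanning the sequence gives C=8, T=4, A=1, G=6.
So N_AT = 5 and N_GC = 14.
Tm = 2(5) + 4(14) = 10 + 56 = 66°C

66°C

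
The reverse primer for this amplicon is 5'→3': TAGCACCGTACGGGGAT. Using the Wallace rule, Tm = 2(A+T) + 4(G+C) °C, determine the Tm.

54°C

Counting bases: C=4, A=4, G=6, T=3
A+T = 7, G+C = 10
Tm = 2(7) + 4(10) = 14 + 40 = 54°C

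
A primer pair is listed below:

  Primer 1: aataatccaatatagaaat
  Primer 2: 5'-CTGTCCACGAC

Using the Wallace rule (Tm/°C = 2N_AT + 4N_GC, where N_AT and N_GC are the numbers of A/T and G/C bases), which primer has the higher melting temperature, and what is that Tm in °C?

Primer 1, 44°C

Primer 1: A+T=16, G+C=3 → Tm = 2(16)+4(3) = 44°C
Primer 2: A+T=4, G+C=7 → Tm = 2(4)+4(7) = 36°C
44°C vs 36°C → primer 1 is higher.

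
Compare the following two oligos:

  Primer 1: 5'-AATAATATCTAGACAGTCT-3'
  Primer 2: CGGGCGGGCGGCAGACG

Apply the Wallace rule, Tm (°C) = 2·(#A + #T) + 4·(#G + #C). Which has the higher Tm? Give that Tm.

Primer 1: A+T=14, G+C=5 → Tm = 2(14)+4(5) = 48°C
Primer 2: A+T=2, G+C=15 → Tm = 2(2)+4(15) = 64°C
48°C vs 64°C → primer 2 is higher.

Primer 2, 64°C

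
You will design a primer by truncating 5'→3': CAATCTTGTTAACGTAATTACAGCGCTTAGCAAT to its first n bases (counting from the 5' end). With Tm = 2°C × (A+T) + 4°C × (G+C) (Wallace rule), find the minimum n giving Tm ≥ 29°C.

First 11 bases: CAATCTTGTTA → Tm = 28°C (< 29°C)
First 12 bases: CAATCTTGTTAA → Tm = 30°C (≥ 29°C)
Since every base adds ≥2°C, Tm only increases with n, so the threshold is first crossed at n = 12.

n = 12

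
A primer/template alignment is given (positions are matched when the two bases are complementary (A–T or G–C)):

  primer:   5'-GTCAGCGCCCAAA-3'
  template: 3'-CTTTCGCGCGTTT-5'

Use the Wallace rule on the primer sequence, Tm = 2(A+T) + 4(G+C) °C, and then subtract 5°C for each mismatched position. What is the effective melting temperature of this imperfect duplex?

Primer base counts: A=4, T=1, G=3, C=5 → A+T=5, G+C=8
Perfect-match Tm = 2(5) + 4(8) = 10 + 32 = 42°C
Mismatches (positions where the bases are not complementary): 3 (at positions 2, 3, 9)
Effective Tm = 42 − 3×5 = 42 − 15 = 27°C

27°C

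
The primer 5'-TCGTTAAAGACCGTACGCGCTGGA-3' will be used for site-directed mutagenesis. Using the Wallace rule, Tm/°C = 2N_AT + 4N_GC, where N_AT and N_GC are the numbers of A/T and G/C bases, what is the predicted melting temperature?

Counting bases: C=6, G=7, T=5, A=6
AT pairs contribute 11, GC pairs contribute 13.
Tm = 2(11) + 4(13) = 22 + 52 = 74°C

74°C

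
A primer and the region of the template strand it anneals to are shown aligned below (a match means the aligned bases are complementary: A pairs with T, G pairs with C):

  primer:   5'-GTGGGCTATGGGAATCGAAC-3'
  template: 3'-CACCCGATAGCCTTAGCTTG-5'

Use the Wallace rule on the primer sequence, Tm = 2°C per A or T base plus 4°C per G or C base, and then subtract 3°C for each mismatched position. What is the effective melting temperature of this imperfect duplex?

Primer base counts: A=5, T=4, G=8, C=3 → A+T=9, G+C=11
Perfect-match Tm = 2(9) + 4(11) = 18 + 44 = 62°C
Mismatches (positions where the bases are not complementary): 1 (at position 10)
Effective Tm = 62 − 1×3 = 62 − 3 = 59°C

59°C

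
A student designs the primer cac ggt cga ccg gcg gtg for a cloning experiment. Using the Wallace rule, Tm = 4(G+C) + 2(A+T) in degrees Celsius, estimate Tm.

Scanning the sequence gives A=2, G=8, T=2, C=6.
So N_AT = 4 and N_GC = 14.
Tm = 2(4) + 4(14) = 8 + 56 = 64°C

64°C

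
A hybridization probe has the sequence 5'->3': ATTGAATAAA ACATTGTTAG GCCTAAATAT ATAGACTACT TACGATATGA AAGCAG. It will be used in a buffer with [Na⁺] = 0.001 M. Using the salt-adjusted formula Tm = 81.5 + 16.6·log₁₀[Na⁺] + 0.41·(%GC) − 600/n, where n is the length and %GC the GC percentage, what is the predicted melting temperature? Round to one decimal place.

32.7°C

Length n = 56. Counting bases: T=16, G=9, A=24, C=7
G+C = 16, so %GC = 16/56 × 100 = 28.571%
Salt term: 16.6 × (-3) = -49.8
GC term: 0.41 × 28.571 = 11.714; length term: −600/56 = −10.714
Tm = 81.5 + (-49.8) + 11.714 − 10.714 = 32.7 → 32.7°C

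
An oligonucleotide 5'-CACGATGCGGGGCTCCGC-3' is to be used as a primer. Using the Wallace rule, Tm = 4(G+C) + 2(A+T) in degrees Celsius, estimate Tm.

Counting bases: T=2, C=7, A=2, G=7
AT pairs contribute 4, GC pairs contribute 14.
Tm = 4·14 + 2·4 = 56 + 8 = 64°C

64°C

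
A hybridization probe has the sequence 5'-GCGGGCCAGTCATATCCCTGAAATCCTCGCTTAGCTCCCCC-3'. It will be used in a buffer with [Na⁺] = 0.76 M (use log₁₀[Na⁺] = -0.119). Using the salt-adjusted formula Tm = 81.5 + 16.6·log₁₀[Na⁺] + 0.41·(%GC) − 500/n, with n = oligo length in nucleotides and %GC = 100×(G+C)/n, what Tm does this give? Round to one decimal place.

Length n = 41. Base counts: G=8, A=7, T=9, C=17
G+C = 25, so %GC = 25/41 × 100 = 60.976%
Salt term: 16.6 × (-0.119) = -1.975
GC term: 0.41 × 60.976 = 25; length term: −500/41 = −12.195
Tm = 81.5 + (-1.975) + 25 − 12.195 = 92.33 → 92.3°C

92.3°C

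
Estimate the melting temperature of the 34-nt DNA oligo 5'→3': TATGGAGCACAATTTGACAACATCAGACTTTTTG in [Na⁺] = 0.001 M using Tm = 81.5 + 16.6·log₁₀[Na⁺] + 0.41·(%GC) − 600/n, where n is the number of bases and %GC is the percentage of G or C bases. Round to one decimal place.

Length n = 34. Base counts: G=6, T=11, C=6, A=11
G+C = 12, so %GC = 12/34 × 100 = 35.294%
Salt term: 16.6 × (-3) = -49.8
GC term: 0.41 × 35.294 = 14.471; length term: −600/34 = −17.647
Tm = 81.5 + (-49.8) + 14.471 − 17.647 = 28.524 → 28.5°C

28.5°C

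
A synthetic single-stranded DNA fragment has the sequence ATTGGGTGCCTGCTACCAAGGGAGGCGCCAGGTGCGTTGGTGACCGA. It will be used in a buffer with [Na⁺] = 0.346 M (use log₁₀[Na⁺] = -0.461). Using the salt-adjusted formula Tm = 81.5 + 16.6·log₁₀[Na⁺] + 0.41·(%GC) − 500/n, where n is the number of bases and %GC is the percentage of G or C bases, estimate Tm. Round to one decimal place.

Length n = 47. Scanning the sequence gives T=9, G=19, A=8, C=11.
G+C = 30, so %GC = 30/47 × 100 = 63.83%
Salt term: 16.6 × (-0.461) = -7.653
GC term: 0.41 × 63.83 = 26.17; length term: −500/47 = −10.638
Tm = 81.5 + (-7.653) + 26.17 − 10.638 = 89.379 → 89.4°C

89.4°C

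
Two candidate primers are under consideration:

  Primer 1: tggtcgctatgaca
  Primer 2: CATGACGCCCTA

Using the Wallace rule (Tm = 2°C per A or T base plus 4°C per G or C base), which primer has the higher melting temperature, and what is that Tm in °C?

Primer 1: A+T=7, G+C=7 → Tm = 2(7)+4(7) = 42°C
Primer 2: A+T=5, G+C=7 → Tm = 2(5)+4(7) = 38°C
42°C vs 38°C → primer 1 is higher.

Primer 1, 42°C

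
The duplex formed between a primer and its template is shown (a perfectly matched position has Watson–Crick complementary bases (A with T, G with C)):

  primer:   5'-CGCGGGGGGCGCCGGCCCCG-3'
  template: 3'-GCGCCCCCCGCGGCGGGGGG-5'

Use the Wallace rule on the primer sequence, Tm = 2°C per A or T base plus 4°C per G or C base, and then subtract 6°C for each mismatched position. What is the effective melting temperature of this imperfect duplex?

68°C

Primer base counts: A=0, T=0, G=11, C=9 → A+T=0, G+C=20
Perfect-match Tm = 2(0) + 4(20) = 0 + 80 = 80°C
Mismatches (positions where the bases are not complementary): 2 (at positions 15, 20)
Effective Tm = 80 − 2×6 = 80 − 12 = 68°C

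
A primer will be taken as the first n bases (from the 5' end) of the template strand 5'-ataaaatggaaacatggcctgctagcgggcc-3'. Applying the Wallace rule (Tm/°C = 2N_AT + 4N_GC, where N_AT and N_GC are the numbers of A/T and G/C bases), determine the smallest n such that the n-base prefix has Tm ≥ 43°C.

n = 17

First 16 bases: ATAAAATGGAAACATG → Tm = 40°C (< 43°C)
First 17 bases: ATAAAATGGAAACATGG → Tm = 44°C (≥ 43°C)
Since every base adds ≥2°C, Tm only increases with n, so the threshold is first crossed at n = 17.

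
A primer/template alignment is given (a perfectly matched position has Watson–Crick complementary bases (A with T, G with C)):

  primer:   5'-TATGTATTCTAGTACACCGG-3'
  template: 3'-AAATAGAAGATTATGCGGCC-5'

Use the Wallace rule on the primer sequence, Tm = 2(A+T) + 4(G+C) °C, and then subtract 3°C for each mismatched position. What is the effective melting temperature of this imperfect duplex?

Primer base counts: A=5, T=7, G=4, C=4 → A+T=12, G+C=8
Perfect-match Tm = 2(12) + 4(8) = 24 + 32 = 56°C
Mismatches (positions where the bases are not complementary): 5 (at positions 2, 4, 6, 12, 16)
Effective Tm = 56 − 5×3 = 56 − 15 = 41°C

41°C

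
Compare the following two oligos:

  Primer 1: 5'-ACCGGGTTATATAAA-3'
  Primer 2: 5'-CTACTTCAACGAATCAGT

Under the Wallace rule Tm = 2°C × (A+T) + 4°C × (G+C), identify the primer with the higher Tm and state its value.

Primer 2, 50°C

Primer 1: A+T=10, G+C=5 → Tm = 2(10)+4(5) = 40°C
Primer 2: A+T=11, G+C=7 → Tm = 2(11)+4(7) = 50°C
40°C vs 50°C → primer 2 is higher.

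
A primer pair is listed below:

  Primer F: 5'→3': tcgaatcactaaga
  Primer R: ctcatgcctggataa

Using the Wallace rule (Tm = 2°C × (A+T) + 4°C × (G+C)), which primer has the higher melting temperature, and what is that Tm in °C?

Primer R, 44°C

Primer F: A+T=9, G+C=5 → Tm = 2(9)+4(5) = 38°C
Primer R: A+T=8, G+C=7 → Tm = 2(8)+4(7) = 44°C
38°C vs 44°C → primer R is higher.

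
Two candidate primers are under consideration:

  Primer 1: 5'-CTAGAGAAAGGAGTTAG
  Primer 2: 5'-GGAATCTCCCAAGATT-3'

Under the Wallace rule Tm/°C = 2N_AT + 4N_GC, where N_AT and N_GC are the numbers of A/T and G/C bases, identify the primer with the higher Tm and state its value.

Primer 1: A+T=10, G+C=7 → Tm = 2(10)+4(7) = 48°C
Primer 2: A+T=9, G+C=7 → Tm = 2(9)+4(7) = 46°C
48°C vs 46°C → primer 1 is higher.

Primer 1, 48°C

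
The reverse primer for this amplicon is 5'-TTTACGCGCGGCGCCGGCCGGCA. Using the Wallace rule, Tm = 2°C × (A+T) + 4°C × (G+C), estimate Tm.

82°C

Base counts: T=3, G=9, C=9, A=2
A+T = 5, G+C = 18
Tm = 4·18 + 2·5 = 72 + 10 = 82°C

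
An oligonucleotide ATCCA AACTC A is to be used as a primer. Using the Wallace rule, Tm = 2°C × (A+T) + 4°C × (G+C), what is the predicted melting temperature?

Counting bases: A=5, T=2, C=4, G=0
So N_AT = 7 and N_GC = 4.
Tm = 2(7) + 4(4) = 14 + 16 = 30°C

30°C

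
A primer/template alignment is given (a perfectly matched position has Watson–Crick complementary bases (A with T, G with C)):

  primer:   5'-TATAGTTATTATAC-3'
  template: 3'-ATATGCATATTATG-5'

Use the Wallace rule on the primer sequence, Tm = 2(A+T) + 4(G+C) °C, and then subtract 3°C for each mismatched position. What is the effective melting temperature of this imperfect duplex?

Primer base counts: A=5, T=7, G=1, C=1 → A+T=12, G+C=2
Perfect-match Tm = 2(12) + 4(2) = 24 + 8 = 32°C
Mismatches (positions where the bases are not complementary): 3 (at positions 5, 6, 10)
Effective Tm = 32 − 3×3 = 32 − 9 = 23°C

23°C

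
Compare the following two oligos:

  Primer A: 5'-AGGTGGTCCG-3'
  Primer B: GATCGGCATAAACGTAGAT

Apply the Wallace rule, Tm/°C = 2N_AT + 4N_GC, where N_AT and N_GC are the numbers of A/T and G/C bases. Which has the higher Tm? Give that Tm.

Primer B, 54°C

Primer A: A+T=3, G+C=7 → Tm = 2(3)+4(7) = 34°C
Primer B: A+T=11, G+C=8 → Tm = 2(11)+4(8) = 54°C
34°C vs 54°C → primer B is higher.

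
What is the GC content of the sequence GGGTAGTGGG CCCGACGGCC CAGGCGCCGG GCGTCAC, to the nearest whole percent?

Scanning the sequence gives G=17, A=4, T=3, C=13.
G+C = 17 + 13 = 30 out of 37 bases
%GC = 30/37 × 100 = 81.08% ≈ 81%

81%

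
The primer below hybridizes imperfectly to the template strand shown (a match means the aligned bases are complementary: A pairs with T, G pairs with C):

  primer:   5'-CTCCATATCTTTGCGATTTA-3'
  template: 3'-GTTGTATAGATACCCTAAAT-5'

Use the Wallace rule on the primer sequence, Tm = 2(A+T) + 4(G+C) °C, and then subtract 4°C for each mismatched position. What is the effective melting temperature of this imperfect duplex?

38°C

Primer base counts: A=4, T=9, G=2, C=5 → A+T=13, G+C=7
Perfect-match Tm = 2(13) + 4(7) = 26 + 28 = 54°C
Mismatches (positions where the bases are not complementary): 4 (at positions 2, 3, 11, 14)
Effective Tm = 54 − 4×4 = 54 − 16 = 38°C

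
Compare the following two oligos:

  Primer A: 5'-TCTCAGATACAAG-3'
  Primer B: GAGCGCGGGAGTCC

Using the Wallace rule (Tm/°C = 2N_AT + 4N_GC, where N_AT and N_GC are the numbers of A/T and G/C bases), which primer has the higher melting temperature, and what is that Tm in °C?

Primer A: A+T=8, G+C=5 → Tm = 2(8)+4(5) = 36°C
Primer B: A+T=3, G+C=11 → Tm = 2(3)+4(11) = 50°C
36°C vs 50°C → primer B is higher.

Primer B, 50°C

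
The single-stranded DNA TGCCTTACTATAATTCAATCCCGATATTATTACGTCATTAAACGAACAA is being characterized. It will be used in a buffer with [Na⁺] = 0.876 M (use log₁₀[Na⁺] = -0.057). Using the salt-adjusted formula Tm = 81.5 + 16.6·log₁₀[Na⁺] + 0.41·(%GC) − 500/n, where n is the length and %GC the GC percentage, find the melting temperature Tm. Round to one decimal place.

82.9°C

Length n = 49. A=18, C=11, T=16, G=4
G+C = 15, so %GC = 15/49 × 100 = 30.612%
Salt term: 16.6 × (-0.057) = -0.946
GC term: 0.41 × 30.612 = 12.551; length term: −500/49 = −10.204
Tm = 81.5 + (-0.946) + 12.551 − 10.204 = 82.901 → 82.9°C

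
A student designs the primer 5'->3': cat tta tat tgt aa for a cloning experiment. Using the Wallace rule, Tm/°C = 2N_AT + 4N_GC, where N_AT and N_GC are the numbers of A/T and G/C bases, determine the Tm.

Base counts: C=1, G=1, A=5, T=7
AT pairs contribute 12, GC pairs contribute 2.
Tm = 2(12) + 4(2) = 24 + 8 = 32°C

32°C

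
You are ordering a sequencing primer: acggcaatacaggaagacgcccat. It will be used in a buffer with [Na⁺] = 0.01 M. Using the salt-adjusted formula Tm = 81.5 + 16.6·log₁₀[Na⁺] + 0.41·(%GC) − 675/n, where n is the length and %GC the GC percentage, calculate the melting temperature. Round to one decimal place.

Length n = 24. Counting bases: A=9, C=7, G=6, T=2
G+C = 13, so %GC = 13/24 × 100 = 54.167%
Salt term: 16.6 × (-2) = -33.2
GC term: 0.41 × 54.167 = 22.208; length term: −675/24 = −28.125
Tm = 81.5 + (-33.2) + 22.208 − 28.125 = 42.383 → 42.4°C

42.4°C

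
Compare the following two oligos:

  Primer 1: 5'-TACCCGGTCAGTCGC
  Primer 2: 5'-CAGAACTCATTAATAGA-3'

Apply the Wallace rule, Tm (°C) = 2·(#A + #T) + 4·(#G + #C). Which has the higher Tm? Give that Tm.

Primer 1: A+T=5, G+C=10 → Tm = 2(5)+4(10) = 50°C
Primer 2: A+T=12, G+C=5 → Tm = 2(12)+4(5) = 44°C
50°C vs 44°C → primer 1 is higher.

Primer 1, 50°C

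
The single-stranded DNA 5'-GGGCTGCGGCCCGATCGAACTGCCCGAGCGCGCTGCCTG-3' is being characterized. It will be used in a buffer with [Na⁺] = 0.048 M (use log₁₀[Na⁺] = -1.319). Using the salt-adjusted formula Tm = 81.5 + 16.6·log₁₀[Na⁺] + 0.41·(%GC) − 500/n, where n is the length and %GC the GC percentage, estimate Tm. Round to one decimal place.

Length n = 39. Base counts: C=15, T=5, A=4, G=15
G+C = 30, so %GC = 30/39 × 100 = 76.923%
Salt term: 16.6 × (-1.319) = -21.895
GC term: 0.41 × 76.923 = 31.538; length term: −500/39 = −12.821
Tm = 81.5 + (-21.895) + 31.538 − 12.821 = 78.322 → 78.3°C

78.3°C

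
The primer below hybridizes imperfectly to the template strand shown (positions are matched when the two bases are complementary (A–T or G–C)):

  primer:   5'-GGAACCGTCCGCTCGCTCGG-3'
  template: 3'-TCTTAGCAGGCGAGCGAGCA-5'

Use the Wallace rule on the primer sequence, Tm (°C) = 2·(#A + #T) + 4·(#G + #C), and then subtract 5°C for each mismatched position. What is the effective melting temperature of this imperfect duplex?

55°C

Primer base counts: A=2, T=3, G=7, C=8 → A+T=5, G+C=15
Perfect-match Tm = 2(5) + 4(15) = 10 + 60 = 70°C
Mismatches (positions where the bases are not complementary): 3 (at positions 1, 5, 20)
Effective Tm = 70 − 3×5 = 70 − 15 = 55°C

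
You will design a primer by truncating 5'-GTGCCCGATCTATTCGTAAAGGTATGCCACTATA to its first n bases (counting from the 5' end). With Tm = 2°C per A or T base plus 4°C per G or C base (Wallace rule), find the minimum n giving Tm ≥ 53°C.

n = 18

First 17 bases: GTGCCCGATCTATTCGT → Tm = 52°C (< 53°C)
First 18 bases: GTGCCCGATCTATTCGTA → Tm = 54°C (≥ 53°C)
Each additional base adds 2°C (A/T) or 4°C (G/C), so Tm is non-decreasing in n; n = 18 is the first length to reach 53°C.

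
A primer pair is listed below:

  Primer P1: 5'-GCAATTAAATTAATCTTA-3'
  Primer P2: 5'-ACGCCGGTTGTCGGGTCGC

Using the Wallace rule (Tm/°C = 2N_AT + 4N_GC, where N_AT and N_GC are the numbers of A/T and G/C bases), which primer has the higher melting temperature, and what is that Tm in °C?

Primer P1: A+T=15, G+C=3 → Tm = 2(15)+4(3) = 42°C
Primer P2: A+T=5, G+C=14 → Tm = 2(5)+4(14) = 66°C
42°C vs 66°C → primer P2 is higher.

Primer P2, 66°C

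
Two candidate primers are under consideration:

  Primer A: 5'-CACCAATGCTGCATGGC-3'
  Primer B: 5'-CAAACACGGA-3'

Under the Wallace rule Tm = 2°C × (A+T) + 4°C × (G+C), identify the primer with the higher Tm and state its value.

Primer A: A+T=7, G+C=10 → Tm = 2(7)+4(10) = 54°C
Primer B: A+T=5, G+C=5 → Tm = 2(5)+4(5) = 30°C
54°C vs 30°C → primer A is higher.

Primer A, 54°C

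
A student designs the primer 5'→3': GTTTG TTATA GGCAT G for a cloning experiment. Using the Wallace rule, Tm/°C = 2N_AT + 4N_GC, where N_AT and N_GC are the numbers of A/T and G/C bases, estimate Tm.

Counting bases: T=7, C=1, G=5, A=3
So N_AT = 10 and N_GC = 6.
Tm = 2×10 + 4×6 = 44°C

44°C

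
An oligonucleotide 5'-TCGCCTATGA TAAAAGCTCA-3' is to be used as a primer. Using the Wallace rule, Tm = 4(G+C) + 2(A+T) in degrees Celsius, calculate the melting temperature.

T=5, C=5, G=3, A=7
AT pairs contribute 12, GC pairs contribute 8.
Tm = 4·8 + 2·12 = 32 + 24 = 56°C

56°C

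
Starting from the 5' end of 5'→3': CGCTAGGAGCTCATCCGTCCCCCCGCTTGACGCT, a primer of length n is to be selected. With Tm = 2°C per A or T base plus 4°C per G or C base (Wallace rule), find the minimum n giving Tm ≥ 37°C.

n = 12

First 11 bases: CGCTAGGAGCT → Tm = 36°C (< 37°C)
First 12 bases: CGCTAGGAGCTC → Tm = 40°C (≥ 37°C)
Each additional base adds 2°C (A/T) or 4°C (G/C), so Tm is non-decreasing in n; n = 12 is the first length to reach 37°C.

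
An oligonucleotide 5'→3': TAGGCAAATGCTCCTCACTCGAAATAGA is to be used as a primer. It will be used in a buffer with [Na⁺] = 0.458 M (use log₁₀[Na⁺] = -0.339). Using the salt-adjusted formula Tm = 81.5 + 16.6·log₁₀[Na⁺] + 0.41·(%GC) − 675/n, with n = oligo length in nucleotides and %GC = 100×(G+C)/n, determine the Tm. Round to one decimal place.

69.3°C

Length n = 28. G=5, C=7, T=6, A=10
G+C = 12, so %GC = 12/28 × 100 = 42.857%
Salt term: 16.6 × (-0.339) = -5.627
GC term: 0.41 × 42.857 = 17.571; length term: −675/28 = −24.107
Tm = 81.5 + (-5.627) + 17.571 − 24.107 = 69.337 → 69.3°C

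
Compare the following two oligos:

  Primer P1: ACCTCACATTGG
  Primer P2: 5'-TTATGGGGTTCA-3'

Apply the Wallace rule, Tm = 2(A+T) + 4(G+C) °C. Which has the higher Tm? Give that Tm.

Primer P1: A+T=6, G+C=6 → Tm = 2(6)+4(6) = 36°C
Primer P2: A+T=7, G+C=5 → Tm = 2(7)+4(5) = 34°C
36°C vs 34°C → primer P1 is higher.

Primer P1, 36°C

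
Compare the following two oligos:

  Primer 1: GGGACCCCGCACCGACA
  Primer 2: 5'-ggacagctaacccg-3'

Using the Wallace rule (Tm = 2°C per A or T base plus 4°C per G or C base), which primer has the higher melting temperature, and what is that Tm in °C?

Primer 1: A+T=4, G+C=13 → Tm = 2(4)+4(13) = 60°C
Primer 2: A+T=5, G+C=9 → Tm = 2(5)+4(9) = 46°C
60°C vs 46°C → primer 1 is higher.

Primer 1, 60°C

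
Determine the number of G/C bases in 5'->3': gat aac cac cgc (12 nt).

Counting bases: C=5, A=4, T=1, G=2
Total G or C: 2 + 5 = 7

7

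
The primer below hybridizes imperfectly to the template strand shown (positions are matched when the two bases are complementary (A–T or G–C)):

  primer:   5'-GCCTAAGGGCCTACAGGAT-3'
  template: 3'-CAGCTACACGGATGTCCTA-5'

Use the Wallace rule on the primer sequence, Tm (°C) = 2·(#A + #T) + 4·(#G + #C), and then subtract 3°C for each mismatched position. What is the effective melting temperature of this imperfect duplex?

Primer base counts: A=5, T=3, G=6, C=5 → A+T=8, G+C=11
Perfect-match Tm = 2(8) + 4(11) = 16 + 44 = 60°C
Mismatches (positions where the bases are not complementary): 4 (at positions 2, 4, 6, 8)
Effective Tm = 60 − 4×3 = 60 − 12 = 48°C

48°C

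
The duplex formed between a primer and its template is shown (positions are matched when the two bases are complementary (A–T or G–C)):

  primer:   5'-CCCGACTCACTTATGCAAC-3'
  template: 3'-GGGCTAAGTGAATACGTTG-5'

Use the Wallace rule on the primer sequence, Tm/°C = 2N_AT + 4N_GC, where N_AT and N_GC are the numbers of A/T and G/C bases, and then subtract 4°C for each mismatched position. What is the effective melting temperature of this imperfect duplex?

54°C

Primer base counts: A=5, T=4, G=2, C=8 → A+T=9, G+C=10
Perfect-match Tm = 2(9) + 4(10) = 18 + 40 = 58°C
Mismatches (positions where the bases are not complementary): 1 (at position 6)
Effective Tm = 58 − 1×4 = 58 − 4 = 54°C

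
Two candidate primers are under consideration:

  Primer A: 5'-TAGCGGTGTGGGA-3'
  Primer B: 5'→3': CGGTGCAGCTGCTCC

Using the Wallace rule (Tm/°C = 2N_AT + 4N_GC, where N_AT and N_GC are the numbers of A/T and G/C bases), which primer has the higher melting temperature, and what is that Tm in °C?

Primer B, 52°C

Primer A: A+T=5, G+C=8 → Tm = 2(5)+4(8) = 42°C
Primer B: A+T=4, G+C=11 → Tm = 2(4)+4(11) = 52°C
42°C vs 52°C → primer B is higher.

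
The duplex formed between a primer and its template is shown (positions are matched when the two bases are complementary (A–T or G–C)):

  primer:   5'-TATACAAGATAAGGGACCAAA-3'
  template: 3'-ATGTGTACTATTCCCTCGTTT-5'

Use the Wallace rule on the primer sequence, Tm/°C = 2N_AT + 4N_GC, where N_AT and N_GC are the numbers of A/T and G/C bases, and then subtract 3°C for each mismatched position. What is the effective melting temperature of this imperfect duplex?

47°C

Primer base counts: A=11, T=3, G=4, C=3 → A+T=14, G+C=7
Perfect-match Tm = 2(14) + 4(7) = 28 + 28 = 56°C
Mismatches (positions where the bases are not complementary): 3 (at positions 3, 7, 17)
Effective Tm = 56 − 3×3 = 56 − 9 = 47°C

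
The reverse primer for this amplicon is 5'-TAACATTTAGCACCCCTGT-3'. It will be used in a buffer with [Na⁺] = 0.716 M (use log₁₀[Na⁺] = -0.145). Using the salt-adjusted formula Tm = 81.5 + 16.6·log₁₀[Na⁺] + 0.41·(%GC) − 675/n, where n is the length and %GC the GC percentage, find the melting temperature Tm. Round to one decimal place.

60.8°C

Length n = 19. Counting bases: T=6, C=6, G=2, A=5
G+C = 8, so %GC = 8/19 × 100 = 42.105%
Salt term: 16.6 × (-0.145) = -2.407
GC term: 0.41 × 42.105 = 17.263; length term: −675/19 = −35.526
Tm = 81.5 + (-2.407) + 17.263 − 35.526 = 60.83 → 60.8°C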